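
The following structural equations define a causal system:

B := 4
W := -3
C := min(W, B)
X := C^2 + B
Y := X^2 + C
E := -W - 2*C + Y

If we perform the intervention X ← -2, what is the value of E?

10

Under do(X=-2), the mechanism X := C^2 + B is discarded; X is fixed at -2.
C = min(W, B)  [with W=-3, B=4]  = -3
Y = X^2 + C  [with X=-2, C=-3]  = 1
E = -W - 2*C + Y  [with W=-3, C=-3, Y=1]  = 10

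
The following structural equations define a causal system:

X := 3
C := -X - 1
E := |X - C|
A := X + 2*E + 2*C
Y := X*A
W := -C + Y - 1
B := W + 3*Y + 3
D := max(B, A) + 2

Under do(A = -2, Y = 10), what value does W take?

13

The joint intervention fixes A = -2, Y = 10, removing each variable's own equation.
C = -X - 1  [with X=3]  = -4
W = -C + Y - 1  [with C=-4, Y=10]  = 13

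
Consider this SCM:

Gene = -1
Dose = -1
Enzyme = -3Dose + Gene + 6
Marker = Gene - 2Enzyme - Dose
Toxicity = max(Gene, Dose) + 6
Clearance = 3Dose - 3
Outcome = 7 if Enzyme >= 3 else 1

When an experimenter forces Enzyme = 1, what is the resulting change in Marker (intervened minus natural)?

The intervention breaks the incoming arrows to Enzyme: Enzyme = -3Dose + Gene + 6 no longer applies, and Enzyme = 1.
Marker = Gene - 2Enzyme - Dose  [with Gene=-1, Enzyme=1, Dose=-1]  = -2
Without intervention: Enzyme = -3Dose + Gene + 6  [with Dose=-1, Gene=-1]  = 8; Marker = Gene - 2Enzyme - Dose  [with Gene=-1, Enzyme=8, Dose=-1]  = -16.
Change = -2 − (-16) = 14.

14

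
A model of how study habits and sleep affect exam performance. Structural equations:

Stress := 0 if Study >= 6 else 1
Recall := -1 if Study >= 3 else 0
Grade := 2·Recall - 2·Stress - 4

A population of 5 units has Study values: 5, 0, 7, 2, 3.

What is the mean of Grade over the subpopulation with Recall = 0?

-6

E[Grade|Recall=0] averages over only the 2 units with Recall=0 (Study = 0, 2): Grade = -6, -6, mean -6.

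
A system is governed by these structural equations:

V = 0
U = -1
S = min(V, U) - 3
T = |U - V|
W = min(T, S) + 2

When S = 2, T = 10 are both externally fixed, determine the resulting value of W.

4

Setting S = 2, T = 10 by intervention discards those variables' equations.
W = min(T, S) + 2  [with T=10, S=2]  = 4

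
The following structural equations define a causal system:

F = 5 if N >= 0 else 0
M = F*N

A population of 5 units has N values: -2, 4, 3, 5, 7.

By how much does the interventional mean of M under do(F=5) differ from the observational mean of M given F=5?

Every unit gets F=5 under the intervention. M values become -10, 20, 15, 25, 35; E[M|do(F=5)] = 17.
Conditioning on F=5 selects the 4 unit(s) with N ∈ {4, 3, 5, 7}. Their M values: 20, 15, 25, 35. Mean = 23.75.
Difference = 17 − 23.75 = -6.75.

-6.75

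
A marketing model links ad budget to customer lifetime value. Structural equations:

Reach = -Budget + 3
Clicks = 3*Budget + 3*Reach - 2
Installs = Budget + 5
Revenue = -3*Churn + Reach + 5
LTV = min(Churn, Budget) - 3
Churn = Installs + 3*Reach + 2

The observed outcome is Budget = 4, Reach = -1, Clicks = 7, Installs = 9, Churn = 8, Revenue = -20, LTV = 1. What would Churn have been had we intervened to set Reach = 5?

do(Reach=5) replaces the equation Reach = -Budget + 3 with the constant Reach = 5.
Installs = Budget + 5  [with Budget=4]  = 9
Churn = Installs + 3*Reach + 2  [with Installs=9, Reach=5]  = 26

26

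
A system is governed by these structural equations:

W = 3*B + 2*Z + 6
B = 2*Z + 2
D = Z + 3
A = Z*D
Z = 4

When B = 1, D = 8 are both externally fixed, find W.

17

The joint intervention fixes B = 1, D = 8, removing each variable's own equation.
W = 3*B + 2*Z + 6  [with B=1, Z=4]  = 17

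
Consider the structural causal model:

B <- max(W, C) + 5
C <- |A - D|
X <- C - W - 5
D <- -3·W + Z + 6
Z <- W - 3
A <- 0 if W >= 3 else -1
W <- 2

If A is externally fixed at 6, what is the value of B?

12

The intervention breaks the incoming arrows to A: A <- 0 if W >= 3 else -1 no longer applies, and A = 6.
Z = W - 3  [with W=2]  = -1
D = -3·W + Z + 6  [with W=2, Z=-1]  = -1
C = |A - D|  [with A=6, D=-1]  = 7
B = max(W, C) + 5  [with W=2, C=7]  = 12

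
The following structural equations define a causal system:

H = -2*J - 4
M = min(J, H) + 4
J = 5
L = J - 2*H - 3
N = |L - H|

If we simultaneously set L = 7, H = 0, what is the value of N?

7

The joint intervention fixes L = 7, H = 0, removing each variable's own equation.
N = |L - H|  [with L=7, H=0]  = 7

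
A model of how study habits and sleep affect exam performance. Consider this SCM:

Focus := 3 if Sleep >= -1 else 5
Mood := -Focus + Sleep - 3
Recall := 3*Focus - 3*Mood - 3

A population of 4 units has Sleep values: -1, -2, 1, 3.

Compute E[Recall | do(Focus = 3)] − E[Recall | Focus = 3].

Under do(Focus=3), Focus's equation is replaced by Focus=3 for every unit. Per-unit Recall: 27, 30, 21, 15. Mean = 23.25.
Conditioning on Focus=3 selects the 3 unit(s) with Sleep ∈ {-1, 1, 3}. Their Recall values: 27, 21, 15. Mean = 21.
Difference = 23.25 − 21 = 2.25.

2.25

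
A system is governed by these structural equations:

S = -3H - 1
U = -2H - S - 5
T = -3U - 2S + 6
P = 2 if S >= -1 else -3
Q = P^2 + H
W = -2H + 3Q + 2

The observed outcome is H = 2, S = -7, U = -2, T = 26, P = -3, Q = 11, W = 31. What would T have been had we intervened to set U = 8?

The intervention breaks the incoming arrows to U: U = -2H - S - 5 no longer applies, and U = 8.
S = -3H - 1  [with H=2]  = -7
T = -3U - 2S + 6  [with U=8, S=-7]  = -4

-4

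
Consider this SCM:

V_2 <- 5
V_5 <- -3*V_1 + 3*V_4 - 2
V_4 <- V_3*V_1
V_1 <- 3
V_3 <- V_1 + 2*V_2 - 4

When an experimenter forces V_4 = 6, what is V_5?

Intervening sets V_4 = 6 and removes its equation (V_4 <- V_3*V_1).
V_5 = -3*V_1 + 3*V_4 - 2  [with V_1=3, V_4=6]  = 7

7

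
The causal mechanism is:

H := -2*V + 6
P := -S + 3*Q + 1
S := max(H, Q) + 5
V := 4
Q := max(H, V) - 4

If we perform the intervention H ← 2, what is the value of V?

Under do(H=2), the mechanism H := -2*V + 6 is discarded; H is fixed at 2.
V is not downstream of the intervention, so its value is determined by the original equations.

4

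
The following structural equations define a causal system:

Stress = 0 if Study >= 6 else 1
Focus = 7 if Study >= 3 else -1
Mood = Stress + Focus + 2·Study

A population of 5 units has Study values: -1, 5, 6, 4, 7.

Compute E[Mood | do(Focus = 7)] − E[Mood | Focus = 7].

do(Focus=7) breaks Focus's dependence on Study. With Focus=7 fixed, Mood across the units is 6, 18, 19, 16, 21, mean 16.
Conditioning on Focus=7 selects the 4 unit(s) with Study ∈ {5, 6, 4, 7}. Their Mood values: 18, 19, 16, 21. Mean = 18.5.
Difference = 16 − 18.5 = -2.5.

-2.5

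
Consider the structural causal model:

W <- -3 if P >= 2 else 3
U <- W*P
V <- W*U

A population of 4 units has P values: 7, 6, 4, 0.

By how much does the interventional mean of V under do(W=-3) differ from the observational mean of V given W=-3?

Every unit gets W=-3 under the intervention. V values become 63, 54, 36, 0; E[V|do(W=-3)] = 38.25.
Observing W=-3 restricts to units where W's equation naturally yields -3: P ∈ {7, 6, 4}. In that subpopulation V = 63, 54, 36, mean 51.
Difference = 38.25 − 51 = -12.75.

-12.75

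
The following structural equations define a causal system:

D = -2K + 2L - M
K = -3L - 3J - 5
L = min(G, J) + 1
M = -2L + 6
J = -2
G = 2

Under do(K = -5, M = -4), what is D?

Setting K = -5, M = -4 by intervention discards those variables' equations.
L = min(G, J) + 1  [with G=2, J=-2]  = -1
D = -2K + 2L - M  [with K=-5, L=-1, M=-4]  = 12

12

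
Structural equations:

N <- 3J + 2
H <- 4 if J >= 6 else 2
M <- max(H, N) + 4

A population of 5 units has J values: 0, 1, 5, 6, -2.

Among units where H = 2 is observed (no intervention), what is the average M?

10.5

Conditioning on H=2 selects the 4 unit(s) with J ∈ {0, 1, 5, -2}. Their M values: 6, 9, 21, 6. Mean = 10.5.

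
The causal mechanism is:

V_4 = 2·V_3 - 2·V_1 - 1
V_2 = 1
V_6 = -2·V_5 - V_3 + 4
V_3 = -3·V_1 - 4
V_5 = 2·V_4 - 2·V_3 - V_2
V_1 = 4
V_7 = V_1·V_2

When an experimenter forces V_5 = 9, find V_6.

2

The intervention breaks the incoming arrows to V_5: V_5 = 2·V_4 - 2·V_3 - V_2 no longer applies, and V_5 = 9.
V_3 = -3·V_1 - 4  [with V_1=4]  = -16
V_6 = -2·V_5 - V_3 + 4  [with V_5=9, V_3=-16]  = 2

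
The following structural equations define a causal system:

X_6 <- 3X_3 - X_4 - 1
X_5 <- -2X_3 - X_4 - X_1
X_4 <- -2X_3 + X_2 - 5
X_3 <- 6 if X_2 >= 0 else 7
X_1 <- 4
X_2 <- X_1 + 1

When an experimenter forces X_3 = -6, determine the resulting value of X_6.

The intervention breaks the incoming arrows to X_3: X_3 <- 6 if X_2 >= 0 else 7 no longer applies, and X_3 = -6.
X_2 = X_1 + 1  [with X_1=4]  = 5
X_4 = -2X_3 + X_2 - 5  [with X_3=-6, X_2=5]  = 12
X_6 = 3X_3 - X_4 - 1  [with X_3=-6, X_4=12]  = -31

-31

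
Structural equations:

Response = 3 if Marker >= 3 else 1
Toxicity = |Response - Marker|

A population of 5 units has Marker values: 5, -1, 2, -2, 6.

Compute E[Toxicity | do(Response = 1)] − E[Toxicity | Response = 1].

The intervention sets Response=1 in all 5 units regardless of Marker. Recomputing Toxicity per unit gives 4, 2, 1, 3, 5; average 3.
Observing Response=1 restricts to units where Response's equation naturally yields 1: Marker ∈ {-1, 2, -2}. In that subpopulation Toxicity = 2, 1, 3, mean 2.
Difference = 3 − 2 = 1.

1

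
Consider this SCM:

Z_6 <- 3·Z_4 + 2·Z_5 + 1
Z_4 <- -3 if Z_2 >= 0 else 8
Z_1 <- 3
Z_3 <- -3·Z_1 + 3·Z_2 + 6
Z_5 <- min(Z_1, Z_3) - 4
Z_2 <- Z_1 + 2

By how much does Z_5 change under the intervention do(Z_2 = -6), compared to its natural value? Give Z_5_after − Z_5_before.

-24

do(Z_2=-6) replaces the equation Z_2 <- Z_1 + 2 with the constant Z_2 = -6.
Z_3 = -3·Z_1 + 3·Z_2 + 6  [with Z_1=3, Z_2=-6]  = -21
Z_5 = min(Z_1, Z_3) - 4  [with Z_1=3, Z_3=-21]  = -25
Without intervention: Z_2 = Z_1 + 2  [with Z_1=3]  = 5; Z_3 = -3·Z_1 + 3·Z_2 + 6  [with Z_1=3, Z_2=5]  = 12; Z_5 = min(Z_1, Z_3) - 4  [with Z_1=3, Z_3=12]  = -1.
Change = -25 − (-1) = -24.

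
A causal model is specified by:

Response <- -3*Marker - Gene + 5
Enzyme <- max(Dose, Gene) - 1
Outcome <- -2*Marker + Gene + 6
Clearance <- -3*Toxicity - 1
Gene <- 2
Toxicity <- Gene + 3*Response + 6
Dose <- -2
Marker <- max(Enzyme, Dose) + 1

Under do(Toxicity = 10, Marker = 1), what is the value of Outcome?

Under do(Toxicity = 10, Marker = 1), each intervened variable's structural equation is replaced by its fixed value.
Outcome = -2*Marker + Gene + 6  [with Marker=1, Gene=2]  = 6

6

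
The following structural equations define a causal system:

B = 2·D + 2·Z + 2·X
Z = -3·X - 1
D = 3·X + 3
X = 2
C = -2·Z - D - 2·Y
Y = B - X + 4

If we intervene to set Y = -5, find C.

15

The intervention breaks the incoming arrows to Y: Y = B - X + 4 no longer applies, and Y = -5.
Z = -3·X - 1  [with X=2]  = -7
D = 3·X + 3  [with X=2]  = 9
C = -2·Z - D - 2·Y  [with Z=-7, D=9, Y=-5]  = 15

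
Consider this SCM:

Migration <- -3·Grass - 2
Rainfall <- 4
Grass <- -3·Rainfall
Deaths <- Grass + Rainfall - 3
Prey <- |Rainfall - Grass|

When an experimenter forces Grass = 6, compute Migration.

do(Grass=6) replaces the equation Grass <- -3·Rainfall with the constant Grass = 6.
Migration = -3·Grass - 2  [with Grass=6]  = -20

-20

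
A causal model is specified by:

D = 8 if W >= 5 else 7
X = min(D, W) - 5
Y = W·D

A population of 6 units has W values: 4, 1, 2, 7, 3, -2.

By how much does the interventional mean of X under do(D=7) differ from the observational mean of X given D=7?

0.9

The intervention sets D=7 in all 6 units regardless of W. Recomputing X per unit gives -1, -4, -3, 2, -2, -7; average -2.5.
Observing D=7 restricts to units where D's equation naturally yields 7: W ∈ {4, 1, 2, 3, -2}. In that subpopulation X = -1, -4, -3, -2, -7, mean -3.4.
Difference = -2.5 − (-3.4) = 0.9.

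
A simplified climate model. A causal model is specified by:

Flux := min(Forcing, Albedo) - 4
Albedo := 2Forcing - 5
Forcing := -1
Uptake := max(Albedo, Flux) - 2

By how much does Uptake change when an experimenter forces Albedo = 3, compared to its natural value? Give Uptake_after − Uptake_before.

10

Under do(Albedo=3), the mechanism Albedo := 2Forcing - 5 is discarded; Albedo is fixed at 3.
Flux = min(Forcing, Albedo) - 4  [with Forcing=-1, Albedo=3]  = -5
Uptake = max(Albedo, Flux) - 2  [with Albedo=3, Flux=-5]  = 1
Without intervention: Albedo = 2Forcing - 5  [with Forcing=-1]  = -7; Flux = min(Forcing, Albedo) - 4  [with Forcing=-1, Albedo=-7]  = -11; Uptake = max(Albedo, Flux) - 2  [with Albedo=-7, Flux=-11]  = -9.
Change = 1 − (-9) = 10.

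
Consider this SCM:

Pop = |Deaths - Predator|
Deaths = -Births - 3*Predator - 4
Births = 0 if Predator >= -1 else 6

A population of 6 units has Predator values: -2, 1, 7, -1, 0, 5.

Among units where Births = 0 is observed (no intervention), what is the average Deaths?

-11.2

Observing Births=0 restricts to units where Births's equation naturally yields 0: Predator ∈ {1, 7, -1, 0, 5}. In that subpopulation Deaths = -7, -25, -1, -4, -19, mean -11.2.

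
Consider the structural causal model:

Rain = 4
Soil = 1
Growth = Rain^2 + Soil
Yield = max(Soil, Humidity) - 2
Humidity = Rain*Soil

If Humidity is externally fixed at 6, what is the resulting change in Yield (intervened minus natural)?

2

Intervening sets Humidity = 6 and removes its equation (Humidity = Rain*Soil).
Yield = max(Soil, Humidity) - 2  [with Soil=1, Humidity=6]  = 4
Without intervention: Humidity = Rain*Soil  [with Rain=4, Soil=1]  = 4; Yield = max(Soil, Humidity) - 2  [with Soil=1, Humidity=4]  = 2.
Change = 4 − 2 = 2.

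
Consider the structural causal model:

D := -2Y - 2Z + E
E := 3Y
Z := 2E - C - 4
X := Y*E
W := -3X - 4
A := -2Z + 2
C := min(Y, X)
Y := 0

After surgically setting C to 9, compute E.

The intervention breaks the incoming arrows to C: C := min(Y, X) no longer applies, and C = 9.
Since E is not a descendant of the intervened variable, it is unaffected.
E = 3Y  [with Y=0]  = 0

0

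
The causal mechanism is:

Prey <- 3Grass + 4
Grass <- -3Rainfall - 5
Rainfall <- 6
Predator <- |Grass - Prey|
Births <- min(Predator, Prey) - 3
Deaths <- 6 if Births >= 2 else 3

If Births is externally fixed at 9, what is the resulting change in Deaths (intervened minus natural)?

3

The intervention breaks the incoming arrows to Births: Births <- min(Predator, Prey) - 3 no longer applies, and Births = 9.
Deaths = 6 if Births >= 2 else 3  [with Births=9]  = 6
Without intervention: Grass = -3Rainfall - 5  [with Rainfall=6]  = -23; Prey = 3Grass + 4  [with Grass=-23]  = -65; Predator = |Grass - Prey|  [with Grass=-23, Prey=-65]  = 42; Births = min(Predator, Prey) - 3  [with Predator=42, Prey=-65]  = -68; Deaths = 6 if Births >= 2 else 3  [with Births=-68]  = 3.
Change = 6 − 3 = 3.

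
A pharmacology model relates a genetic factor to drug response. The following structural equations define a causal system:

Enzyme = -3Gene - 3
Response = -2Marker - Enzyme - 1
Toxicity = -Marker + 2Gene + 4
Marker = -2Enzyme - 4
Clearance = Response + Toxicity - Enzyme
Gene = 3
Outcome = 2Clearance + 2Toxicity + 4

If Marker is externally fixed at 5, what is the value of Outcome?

50

The intervention breaks the incoming arrows to Marker: Marker = -2Enzyme - 4 no longer applies, and Marker = 5.
Enzyme = -3Gene - 3  [with Gene=3]  = -12
Response = -2Marker - Enzyme - 1  [with Marker=5, Enzyme=-12]  = 1
Toxicity = -Marker + 2Gene + 4  [with Marker=5, Gene=3]  = 5
Clearance = Response + Toxicity - Enzyme  [with Response=1, Toxicity=5, Enzyme=-12]  = 18
Outcome = 2Clearance + 2Toxicity + 4  [with Clearance=18, Toxicity=5]  = 50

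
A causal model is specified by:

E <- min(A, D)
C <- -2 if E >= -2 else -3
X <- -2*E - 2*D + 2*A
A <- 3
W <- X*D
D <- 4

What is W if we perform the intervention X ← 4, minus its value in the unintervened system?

Under do(X=4), the mechanism X <- -2*E - 2*D + 2*A is discarded; X is fixed at 4.
W = X*D  [with X=4, D=4]  = 16
Without intervention: E = min(A, D)  [with A=3, D=4]  = 3; X = -2*E - 2*D + 2*A  [with E=3, D=4, A=3]  = -8; W = X*D  [with X=-8, D=4]  = -32.
Change = 16 − (-32) = 48.

48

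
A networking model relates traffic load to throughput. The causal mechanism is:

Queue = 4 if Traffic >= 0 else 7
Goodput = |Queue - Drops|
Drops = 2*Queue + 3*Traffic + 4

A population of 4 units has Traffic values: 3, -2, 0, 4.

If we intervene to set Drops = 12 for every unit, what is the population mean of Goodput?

7.25

do(Drops=12) breaks Drops's dependence on Traffic. With Drops=12 fixed, Goodput across the units is 8, 5, 8, 8, mean 7.25.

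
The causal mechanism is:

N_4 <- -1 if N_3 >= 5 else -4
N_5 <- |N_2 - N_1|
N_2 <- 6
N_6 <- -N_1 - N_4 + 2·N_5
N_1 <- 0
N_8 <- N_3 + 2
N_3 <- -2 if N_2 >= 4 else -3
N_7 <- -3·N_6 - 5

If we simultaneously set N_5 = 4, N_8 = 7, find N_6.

12

The joint intervention fixes N_5 = 4, N_8 = 7, removing each variable's own equation.
N_3 = -2 if N_2 >= 4 else -3  [with N_2=6]  = -2
N_4 = -1 if N_3 >= 5 else -4  [with N_3=-2]  = -4
N_6 = -N_1 - N_4 + 2·N_5  [with N_1=0, N_4=-4, N_5=4]  = 12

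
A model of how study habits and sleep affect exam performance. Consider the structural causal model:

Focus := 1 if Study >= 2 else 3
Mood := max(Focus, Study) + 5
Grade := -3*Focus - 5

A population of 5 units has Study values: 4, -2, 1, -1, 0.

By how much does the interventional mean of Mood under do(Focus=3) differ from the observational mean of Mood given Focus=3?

Under do(Focus=3), Focus's equation is replaced by Focus=3 for every unit. Per-unit Mood: 9, 8, 8, 8, 8. Mean = 8.2.
Conditioning on Focus=3 selects the 4 unit(s) with Study ∈ {-2, 1, -1, 0}. Their Mood values: 8, 8, 8, 8. Mean = 8.
Difference = 8.2 − 8 = 0.2.

0.2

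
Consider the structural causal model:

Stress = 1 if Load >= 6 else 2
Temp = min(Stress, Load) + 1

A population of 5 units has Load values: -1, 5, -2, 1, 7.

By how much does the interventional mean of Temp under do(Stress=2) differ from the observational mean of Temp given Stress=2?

0.4

do(Stress=2) breaks Stress's dependence on Load. With Stress=2 fixed, Temp across the units is 0, 3, -1, 2, 3, mean 1.4.
E[Temp|Stress=2] averages over only the 4 units with Stress=2 (Load = -1, 5, -2, 1): Temp = 0, 3, -1, 2, mean 1.
Difference = 1.4 − 1 = 0.4.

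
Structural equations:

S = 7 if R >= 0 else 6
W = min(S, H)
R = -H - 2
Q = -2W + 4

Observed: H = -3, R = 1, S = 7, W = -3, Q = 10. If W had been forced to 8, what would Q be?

-12

Intervening sets W = 8 and removes its equation (W = min(S, H)).
Q = -2W + 4  [with W=8]  = -12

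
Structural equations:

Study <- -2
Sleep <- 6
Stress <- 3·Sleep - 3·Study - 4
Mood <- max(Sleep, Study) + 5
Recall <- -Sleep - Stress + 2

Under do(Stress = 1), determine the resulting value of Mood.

11

The intervention breaks the incoming arrows to Stress: Stress <- 3·Sleep - 3·Study - 4 no longer applies, and Stress = 1.
Mood is not downstream of the intervention, so its value is determined by the original equations.
Mood = max(Sleep, Study) + 5  [with Sleep=6, Study=-2]  = 11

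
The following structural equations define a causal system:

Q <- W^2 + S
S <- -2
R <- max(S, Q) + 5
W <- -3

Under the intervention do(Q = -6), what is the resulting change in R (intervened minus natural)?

-9

The intervention breaks the incoming arrows to Q: Q <- W^2 + S no longer applies, and Q = -6.
R = max(S, Q) + 5  [with S=-2, Q=-6]  = 3
Without intervention: Q = W^2 + S  [with W=-3, S=-2]  = 7; R = max(S, Q) + 5  [with S=-2, Q=7]  = 12.
Change = 3 − 12 = -9.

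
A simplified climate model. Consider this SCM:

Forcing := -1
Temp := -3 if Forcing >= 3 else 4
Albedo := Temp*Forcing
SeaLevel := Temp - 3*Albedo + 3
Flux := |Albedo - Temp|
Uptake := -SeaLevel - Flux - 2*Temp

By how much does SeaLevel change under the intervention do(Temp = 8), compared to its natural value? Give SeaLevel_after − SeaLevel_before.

16

Under do(Temp=8), the mechanism Temp := -3 if Forcing >= 3 else 4 is discarded; Temp is fixed at 8.
Albedo = Temp*Forcing  [with Temp=8, Forcing=-1]  = -8
SeaLevel = Temp - 3*Albedo + 3  [with Temp=8, Albedo=-8]  = 35
Without intervention: Temp = -3 if Forcing >= 3 else 4  [with Forcing=-1]  = 4; Albedo = Temp*Forcing  [with Temp=4, Forcing=-1]  = -4; SeaLevel = Temp - 3*Albedo + 3  [with Temp=4, Albedo=-4]  = 19.
Change = 35 − 19 = 16.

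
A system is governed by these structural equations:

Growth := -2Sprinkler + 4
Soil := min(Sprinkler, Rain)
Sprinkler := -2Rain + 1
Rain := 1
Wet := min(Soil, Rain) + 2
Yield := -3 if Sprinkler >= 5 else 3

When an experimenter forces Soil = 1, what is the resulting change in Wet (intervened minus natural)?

The intervention breaks the incoming arrows to Soil: Soil := min(Sprinkler, Rain) no longer applies, and Soil = 1.
Wet = min(Soil, Rain) + 2  [with Soil=1, Rain=1]  = 3
Without intervention: Sprinkler = -2Rain + 1  [with Rain=1]  = -1; Soil = min(Sprinkler, Rain)  [with Sprinkler=-1, Rain=1]  = -1; Wet = min(Soil, Rain) + 2  [with Soil=-1, Rain=1]  = 1.
Change = 3 − 1 = 2.

2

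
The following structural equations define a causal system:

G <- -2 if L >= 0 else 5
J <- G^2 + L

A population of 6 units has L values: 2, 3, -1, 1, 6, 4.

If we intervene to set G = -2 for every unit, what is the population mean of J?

Every unit gets G=-2 under the intervention. J values become 6, 7, 3, 5, 10, 8; E[J|do(G=-2)] = 6.5.

6.5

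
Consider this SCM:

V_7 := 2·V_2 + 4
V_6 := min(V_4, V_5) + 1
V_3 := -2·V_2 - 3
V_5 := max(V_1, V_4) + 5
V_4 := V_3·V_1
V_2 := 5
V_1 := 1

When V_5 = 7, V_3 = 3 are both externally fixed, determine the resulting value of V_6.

4

The joint intervention fixes V_5 = 7, V_3 = 3, removing each variable's own equation.
V_4 = V_3·V_1  [with V_3=3, V_1=1]  = 3
V_6 = min(V_4, V_5) + 1  [with V_4=3, V_5=7]  = 4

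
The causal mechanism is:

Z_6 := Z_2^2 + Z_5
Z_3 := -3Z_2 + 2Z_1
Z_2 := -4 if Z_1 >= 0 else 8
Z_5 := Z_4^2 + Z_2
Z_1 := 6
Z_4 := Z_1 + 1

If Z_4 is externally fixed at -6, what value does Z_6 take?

Under do(Z_4=-6), the mechanism Z_4 := Z_1 + 1 is discarded; Z_4 is fixed at -6.
Z_2 = -4 if Z_1 >= 0 else 8  [with Z_1=6]  = -4
Z_5 = Z_4^2 + Z_2  [with Z_4=-6, Z_2=-4]  = 32
Z_6 = Z_2^2 + Z_5  [with Z_2=-4, Z_5=32]  = 48

48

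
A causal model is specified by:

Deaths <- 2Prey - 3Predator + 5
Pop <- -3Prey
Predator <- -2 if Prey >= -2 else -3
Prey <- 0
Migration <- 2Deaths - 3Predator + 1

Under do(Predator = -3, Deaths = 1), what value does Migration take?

Setting Predator = -3, Deaths = 1 by intervention discards those variables' equations.
Migration = 2Deaths - 3Predator + 1  [with Deaths=1, Predator=-3]  = 12

12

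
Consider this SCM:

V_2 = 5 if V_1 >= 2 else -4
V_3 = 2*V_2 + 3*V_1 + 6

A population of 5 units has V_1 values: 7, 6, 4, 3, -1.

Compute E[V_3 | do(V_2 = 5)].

do(V_2=5) breaks V_2's dependence on V_1. With V_2=5 fixed, V_3 across the units is 37, 34, 28, 25, 13, mean 27.4.

27.4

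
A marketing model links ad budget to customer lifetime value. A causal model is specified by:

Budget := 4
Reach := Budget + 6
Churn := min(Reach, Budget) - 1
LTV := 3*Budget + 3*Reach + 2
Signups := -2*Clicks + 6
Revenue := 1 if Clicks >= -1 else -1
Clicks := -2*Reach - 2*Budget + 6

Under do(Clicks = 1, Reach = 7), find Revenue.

Setting Clicks = 1, Reach = 7 by intervention discards those variables' equations.
Revenue = 1 if Clicks >= -1 else -1  [with Clicks=1]  = 1

1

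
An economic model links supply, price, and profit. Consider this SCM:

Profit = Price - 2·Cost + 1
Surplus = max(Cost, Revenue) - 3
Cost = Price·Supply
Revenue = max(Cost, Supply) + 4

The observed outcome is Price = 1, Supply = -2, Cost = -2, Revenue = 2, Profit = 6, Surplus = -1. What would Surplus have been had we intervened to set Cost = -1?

0

The intervention breaks the incoming arrows to Cost: Cost = Price·Supply no longer applies, and Cost = -1.
Revenue = max(Cost, Supply) + 4  [with Cost=-1, Supply=-2]  = 3
Surplus = max(Cost, Revenue) - 3  [with Cost=-1, Revenue=3]  = 0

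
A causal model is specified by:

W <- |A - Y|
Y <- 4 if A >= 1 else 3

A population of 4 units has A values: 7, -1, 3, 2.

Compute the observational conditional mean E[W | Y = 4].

2

Observing Y=4 restricts to units where Y's equation naturally yields 4: A ∈ {7, 3, 2}. In that subpopulation W = 3, 1, 2, mean 2.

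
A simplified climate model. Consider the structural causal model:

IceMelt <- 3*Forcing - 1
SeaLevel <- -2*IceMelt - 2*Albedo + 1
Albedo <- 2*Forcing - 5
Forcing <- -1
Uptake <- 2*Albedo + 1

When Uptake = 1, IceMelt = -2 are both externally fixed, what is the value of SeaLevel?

Setting Uptake = 1, IceMelt = -2 by intervention discards those variables' equations.
Albedo = 2*Forcing - 5  [with Forcing=-1]  = -7
SeaLevel = -2*IceMelt - 2*Albedo + 1  [with IceMelt=-2, Albedo=-7]  = 19

19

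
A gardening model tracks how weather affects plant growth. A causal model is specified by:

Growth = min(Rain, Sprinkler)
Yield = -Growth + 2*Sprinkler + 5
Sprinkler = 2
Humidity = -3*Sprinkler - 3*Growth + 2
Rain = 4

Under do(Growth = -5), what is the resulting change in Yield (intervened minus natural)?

do(Growth=-5) replaces the equation Growth = min(Rain, Sprinkler) with the constant Growth = -5.
Yield = -Growth + 2*Sprinkler + 5  [with Growth=-5, Sprinkler=2]  = 14
Without intervention: Growth = min(Rain, Sprinkler)  [with Rain=4, Sprinkler=2]  = 2; Yield = -Growth + 2*Sprinkler + 5  [with Growth=2, Sprinkler=2]  = 7.
Change = 14 − 7 = 7.

7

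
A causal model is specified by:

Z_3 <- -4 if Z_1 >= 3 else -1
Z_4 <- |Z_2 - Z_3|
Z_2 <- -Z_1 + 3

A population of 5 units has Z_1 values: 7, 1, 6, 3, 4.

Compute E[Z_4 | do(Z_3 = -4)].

2.8

do(Z_3=-4) breaks Z_3's dependence on Z_1. With Z_3=-4 fixed, Z_4 across the units is 0, 6, 1, 4, 3, mean 2.8.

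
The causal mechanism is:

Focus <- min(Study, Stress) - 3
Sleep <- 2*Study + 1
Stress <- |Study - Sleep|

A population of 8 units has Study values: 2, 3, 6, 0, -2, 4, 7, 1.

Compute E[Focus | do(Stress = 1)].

-2.5

Every unit gets Stress=1 under the intervention. Focus values become -2, -2, -2, -3, -5, -2, -2, -2; E[Focus|do(Stress=1)] = -2.5.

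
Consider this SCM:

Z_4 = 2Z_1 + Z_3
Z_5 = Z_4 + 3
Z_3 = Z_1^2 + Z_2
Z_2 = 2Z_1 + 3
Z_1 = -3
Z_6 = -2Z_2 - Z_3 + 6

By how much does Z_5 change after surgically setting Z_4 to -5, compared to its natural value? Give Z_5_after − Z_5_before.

-5

Intervening sets Z_4 = -5 and removes its equation (Z_4 = 2Z_1 + Z_3).
Z_5 = Z_4 + 3  [with Z_4=-5]  = -2
Without intervention: Z_2 = 2Z_1 + 3  [with Z_1=-3]  = -3; Z_3 = Z_1^2 + Z_2  [with Z_1=-3, Z_2=-3]  = 6; Z_4 = 2Z_1 + Z_3  [with Z_1=-3, Z_3=6]  = 0; Z_5 = Z_4 + 3  [with Z_4=0]  = 3.
Change = -2 − 3 = -5.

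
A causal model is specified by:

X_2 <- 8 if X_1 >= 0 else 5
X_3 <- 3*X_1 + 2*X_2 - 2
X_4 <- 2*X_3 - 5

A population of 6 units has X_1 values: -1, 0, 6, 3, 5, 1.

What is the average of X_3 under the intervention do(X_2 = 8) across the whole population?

Every unit gets X_2=8 under the intervention. X_3 values become 11, 14, 32, 23, 29, 17; E[X_3|do(X_2=8)] = 21.

21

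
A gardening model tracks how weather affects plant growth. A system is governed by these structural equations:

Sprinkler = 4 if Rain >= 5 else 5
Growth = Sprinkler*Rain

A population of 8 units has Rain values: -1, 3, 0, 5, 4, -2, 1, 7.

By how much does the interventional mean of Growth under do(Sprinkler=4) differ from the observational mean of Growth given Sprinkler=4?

do(Sprinkler=4) breaks Sprinkler's dependence on Rain. With Sprinkler=4 fixed, Growth across the units is -4, 12, 0, 20, 16, -8, 4, 28, mean 8.5.
Observing Sprinkler=4 restricts to units where Sprinkler's equation naturally yields 4: Rain ∈ {5, 7}. In that subpopulation Growth = 20, 28, mean 24.
Difference = 8.5 − 24 = -15.5.

-15.5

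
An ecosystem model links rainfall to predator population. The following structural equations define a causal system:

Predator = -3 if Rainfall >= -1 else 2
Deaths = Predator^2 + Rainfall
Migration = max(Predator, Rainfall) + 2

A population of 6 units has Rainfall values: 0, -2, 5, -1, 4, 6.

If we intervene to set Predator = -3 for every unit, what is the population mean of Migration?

4

The intervention sets Predator=-3 in all 6 units regardless of Rainfall. Recomputing Migration per unit gives 2, 0, 7, 1, 6, 8; average 4.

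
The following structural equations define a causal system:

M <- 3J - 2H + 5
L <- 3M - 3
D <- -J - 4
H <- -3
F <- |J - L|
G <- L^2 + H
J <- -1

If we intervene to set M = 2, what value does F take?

do(M=2) replaces the equation M <- 3J - 2H + 5 with the constant M = 2.
L = 3M - 3  [with M=2]  = 3
F = |J - L|  [with J=-1, L=3]  = 4

4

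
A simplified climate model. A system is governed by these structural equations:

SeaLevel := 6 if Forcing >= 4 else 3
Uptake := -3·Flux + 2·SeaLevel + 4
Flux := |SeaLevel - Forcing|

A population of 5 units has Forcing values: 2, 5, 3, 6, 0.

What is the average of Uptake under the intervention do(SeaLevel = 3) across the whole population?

4.6

Under do(SeaLevel=3), SeaLevel's equation is replaced by SeaLevel=3 for every unit. Per-unit Uptake: 7, 4, 10, 1, 1. Mean = 4.6.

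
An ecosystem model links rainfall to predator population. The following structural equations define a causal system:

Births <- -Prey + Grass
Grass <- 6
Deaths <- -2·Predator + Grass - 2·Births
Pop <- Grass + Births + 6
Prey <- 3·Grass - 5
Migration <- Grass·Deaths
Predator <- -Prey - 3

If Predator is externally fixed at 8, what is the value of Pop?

5

The intervention breaks the incoming arrows to Predator: Predator <- -Prey - 3 no longer applies, and Predator = 8.
Pop is not downstream of the intervention, so its value is determined by the original equations.
Prey = 3·Grass - 5  [with Grass=6]  = 13
Births = -Prey + Grass  [with Prey=13, Grass=6]  = -7
Pop = Grass + Births + 6  [with Grass=6, Births=-7]  = 5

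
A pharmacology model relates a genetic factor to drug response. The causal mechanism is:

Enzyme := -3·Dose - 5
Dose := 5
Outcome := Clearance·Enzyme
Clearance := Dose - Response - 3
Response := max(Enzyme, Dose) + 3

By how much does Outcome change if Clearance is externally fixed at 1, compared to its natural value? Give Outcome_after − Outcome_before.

-140

Intervening sets Clearance = 1 and removes its equation (Clearance := Dose - Response - 3).
Enzyme = -3·Dose - 5  [with Dose=5]  = -20
Outcome = Clearance·Enzyme  [with Clearance=1, Enzyme=-20]  = -20
Without intervention: Enzyme = -3·Dose - 5  [with Dose=5]  = -20; Response = max(Enzyme, Dose) + 3  [with Enzyme=-20, Dose=5]  = 8; Clearance = Dose - Response - 3  [with Dose=5, Response=8]  = -6; Outcome = Clearance·Enzyme  [with Clearance=-6, Enzyme=-20]  = 120.
Change = -20 − 120 = -140.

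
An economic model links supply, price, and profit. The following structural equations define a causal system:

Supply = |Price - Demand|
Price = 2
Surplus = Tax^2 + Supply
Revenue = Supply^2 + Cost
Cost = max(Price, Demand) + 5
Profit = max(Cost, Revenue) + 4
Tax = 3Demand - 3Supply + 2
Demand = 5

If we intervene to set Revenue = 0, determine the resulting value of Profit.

Under do(Revenue=0), the mechanism Revenue = Supply^2 + Cost is discarded; Revenue is fixed at 0.
Cost = max(Price, Demand) + 5  [with Price=2, Demand=5]  = 10
Profit = max(Cost, Revenue) + 4  [with Cost=10, Revenue=0]  = 14

14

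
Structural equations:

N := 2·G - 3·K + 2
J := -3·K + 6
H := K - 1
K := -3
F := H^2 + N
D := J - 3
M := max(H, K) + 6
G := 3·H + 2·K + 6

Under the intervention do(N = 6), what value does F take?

Intervening sets N = 6 and removes its equation (N := 2·G - 3·K + 2).
H = K - 1  [with K=-3]  = -4
F = H^2 + N  [with H=-4, N=6]  = 22

22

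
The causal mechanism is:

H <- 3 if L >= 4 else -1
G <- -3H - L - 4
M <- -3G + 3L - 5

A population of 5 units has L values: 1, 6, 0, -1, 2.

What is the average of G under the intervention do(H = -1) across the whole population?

The intervention sets H=-1 in all 5 units regardless of L. Recomputing G per unit gives -2, -7, -1, 0, -3; average -2.6.

-2.6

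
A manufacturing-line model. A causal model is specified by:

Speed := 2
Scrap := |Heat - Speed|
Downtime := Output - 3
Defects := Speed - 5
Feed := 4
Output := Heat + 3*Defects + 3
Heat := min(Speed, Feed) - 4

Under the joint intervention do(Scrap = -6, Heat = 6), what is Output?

The joint intervention fixes Scrap = -6, Heat = 6, removing each variable's own equation.
Defects = Speed - 5  [with Speed=2]  = -3
Output = Heat + 3*Defects + 3  [with Heat=6, Defects=-3]  = 0

0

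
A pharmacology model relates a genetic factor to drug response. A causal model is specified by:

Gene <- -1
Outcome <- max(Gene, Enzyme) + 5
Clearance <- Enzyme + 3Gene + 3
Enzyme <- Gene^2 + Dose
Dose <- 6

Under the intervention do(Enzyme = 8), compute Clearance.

The intervention breaks the incoming arrows to Enzyme: Enzyme <- Gene^2 + Dose no longer applies, and Enzyme = 8.
Clearance = Enzyme + 3Gene + 3  [with Enzyme=8, Gene=-1]  = 8

8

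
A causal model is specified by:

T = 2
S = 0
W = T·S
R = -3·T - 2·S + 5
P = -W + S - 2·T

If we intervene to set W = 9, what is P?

-13

do(W=9) replaces the equation W = T·S with the constant W = 9.
P = -W + S - 2·T  [with W=9, S=0, T=2]  = -13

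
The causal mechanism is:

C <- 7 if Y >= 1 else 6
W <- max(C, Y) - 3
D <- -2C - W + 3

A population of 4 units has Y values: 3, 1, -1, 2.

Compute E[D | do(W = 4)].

-14.5

Every unit gets W=4 under the intervention. D values become -15, -15, -13, -15; E[D|do(W=4)] = -14.5.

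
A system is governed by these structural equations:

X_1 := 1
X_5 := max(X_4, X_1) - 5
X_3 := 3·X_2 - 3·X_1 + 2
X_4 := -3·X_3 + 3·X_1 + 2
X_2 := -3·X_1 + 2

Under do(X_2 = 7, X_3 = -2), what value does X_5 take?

Under do(X_2 = 7, X_3 = -2), each intervened variable's structural equation is replaced by its fixed value.
X_4 = -3·X_3 + 3·X_1 + 2  [with X_3=-2, X_1=1]  = 11
X_5 = max(X_4, X_1) - 5  [with X_4=11, X_1=1]  = 6

6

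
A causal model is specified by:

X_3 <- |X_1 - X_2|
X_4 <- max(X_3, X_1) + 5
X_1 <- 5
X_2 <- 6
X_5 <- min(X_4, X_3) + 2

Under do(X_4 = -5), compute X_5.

-3

Intervening sets X_4 = -5 and removes its equation (X_4 <- max(X_3, X_1) + 5).
X_3 = |X_1 - X_2|  [with X_1=5, X_2=6]  = 1
X_5 = min(X_4, X_3) + 2  [with X_4=-5, X_3=1]  = -3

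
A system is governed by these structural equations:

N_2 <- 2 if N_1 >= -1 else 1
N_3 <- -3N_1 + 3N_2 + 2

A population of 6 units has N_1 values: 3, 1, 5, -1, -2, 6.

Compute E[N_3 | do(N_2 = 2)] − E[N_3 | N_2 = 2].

2.4

do(N_2=2) breaks N_2's dependence on N_1. With N_2=2 fixed, N_3 across the units is -1, 5, -7, 11, 14, -10, mean 2.
Conditioning on N_2=2 selects the 5 unit(s) with N_1 ∈ {3, 1, 5, -1, 6}. Their N_3 values: -1, 5, -7, 11, -10. Mean = -0.4.
Difference = 2 − (-0.4) = 2.4.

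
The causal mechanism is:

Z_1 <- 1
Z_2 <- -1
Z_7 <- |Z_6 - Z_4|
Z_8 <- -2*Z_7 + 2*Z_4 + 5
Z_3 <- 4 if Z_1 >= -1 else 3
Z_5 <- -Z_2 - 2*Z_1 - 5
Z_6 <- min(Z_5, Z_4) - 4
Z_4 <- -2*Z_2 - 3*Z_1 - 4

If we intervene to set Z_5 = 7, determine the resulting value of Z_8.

-13

do(Z_5=7) replaces the equation Z_5 <- -Z_2 - 2*Z_1 - 5 with the constant Z_5 = 7.
Z_4 = -2*Z_2 - 3*Z_1 - 4  [with Z_2=-1, Z_1=1]  = -5
Z_6 = min(Z_5, Z_4) - 4  [with Z_5=7, Z_4=-5]  = -9
Z_7 = |Z_6 - Z_4|  [with Z_6=-9, Z_4=-5]  = 4
Z_8 = -2*Z_7 + 2*Z_4 + 5  [with Z_7=4, Z_4=-5]  = -13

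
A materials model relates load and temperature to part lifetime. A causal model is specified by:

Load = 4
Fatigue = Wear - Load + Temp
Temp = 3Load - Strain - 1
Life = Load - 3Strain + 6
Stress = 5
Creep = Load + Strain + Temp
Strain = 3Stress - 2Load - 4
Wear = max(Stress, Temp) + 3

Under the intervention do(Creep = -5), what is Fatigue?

15

Under do(Creep=-5), the mechanism Creep = Load + Strain + Temp is discarded; Creep is fixed at -5.
Since Fatigue is not a descendant of the intervened variable, it is unaffected.
Strain = 3Stress - 2Load - 4  [with Stress=5, Load=4]  = 3
Temp = 3Load - Strain - 1  [with Load=4, Strain=3]  = 8
Wear = max(Stress, Temp) + 3  [with Stress=5, Temp=8]  = 11
Fatigue = Wear - Load + Temp  [with Wear=11, Load=4, Temp=8]  = 15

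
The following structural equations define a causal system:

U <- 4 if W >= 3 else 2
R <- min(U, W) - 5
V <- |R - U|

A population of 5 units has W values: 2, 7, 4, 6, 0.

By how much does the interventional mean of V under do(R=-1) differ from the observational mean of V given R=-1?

-0.8

Every unit gets R=-1 under the intervention. V values become 3, 5, 5, 5, 3; E[V|do(R=-1)] = 4.2.
Conditioning on R=-1 selects the 3 unit(s) with W ∈ {7, 4, 6}. Their V values: 5, 5, 5. Mean = 5.
Difference = 4.2 − 5 = -0.8.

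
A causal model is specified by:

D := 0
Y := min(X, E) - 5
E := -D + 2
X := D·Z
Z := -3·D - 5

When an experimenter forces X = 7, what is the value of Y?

-3

Intervening sets X = 7 and removes its equation (X := D·Z).
E = -D + 2  [with D=0]  = 2
Y = min(X, E) - 5  [with X=7, E=2]  = -3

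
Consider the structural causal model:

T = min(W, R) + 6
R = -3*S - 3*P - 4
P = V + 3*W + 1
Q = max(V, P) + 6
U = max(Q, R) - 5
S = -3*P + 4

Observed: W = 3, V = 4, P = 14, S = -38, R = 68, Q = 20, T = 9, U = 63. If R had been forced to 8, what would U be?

do(R=8) replaces the equation R = -3*S - 3*P - 4 with the constant R = 8.
P = V + 3*W + 1  [with V=4, W=3]  = 14
Q = max(V, P) + 6  [with V=4, P=14]  = 20
U = max(Q, R) - 5  [with Q=20, R=8]  = 15

15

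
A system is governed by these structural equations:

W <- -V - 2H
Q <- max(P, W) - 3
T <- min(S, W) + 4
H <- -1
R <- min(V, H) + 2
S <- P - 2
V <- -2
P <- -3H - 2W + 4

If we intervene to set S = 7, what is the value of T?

8

Intervening sets S = 7 and removes its equation (S <- P - 2).
W = -V - 2H  [with V=-2, H=-1]  = 4
T = min(S, W) + 4  [with S=7, W=4]  = 8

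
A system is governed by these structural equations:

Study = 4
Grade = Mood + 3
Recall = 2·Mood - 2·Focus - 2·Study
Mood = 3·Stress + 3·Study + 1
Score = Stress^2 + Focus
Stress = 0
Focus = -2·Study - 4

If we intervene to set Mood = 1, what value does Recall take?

The intervention breaks the incoming arrows to Mood: Mood = 3·Stress + 3·Study + 1 no longer applies, and Mood = 1.
Focus = -2·Study - 4  [with Study=4]  = -12
Recall = 2·Mood - 2·Focus - 2·Study  [with Mood=1, Focus=-12, Study=4]  = 18

18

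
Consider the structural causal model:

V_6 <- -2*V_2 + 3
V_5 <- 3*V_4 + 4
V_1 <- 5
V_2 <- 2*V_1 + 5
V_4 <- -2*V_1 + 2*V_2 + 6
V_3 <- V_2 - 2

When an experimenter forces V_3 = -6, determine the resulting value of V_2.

15

Under do(V_3=-6), the mechanism V_3 <- V_2 - 2 is discarded; V_3 is fixed at -6.
Since V_2 is not a descendant of the intervened variable, it is unaffected.
V_2 = 2*V_1 + 5  [with V_1=5]  = 15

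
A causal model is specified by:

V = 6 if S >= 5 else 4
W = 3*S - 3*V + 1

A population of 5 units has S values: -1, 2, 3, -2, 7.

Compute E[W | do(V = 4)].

Under do(V=4), V's equation is replaced by V=4 for every unit. Per-unit W: -14, -5, -2, -17, 10. Mean = -5.6.

-5.6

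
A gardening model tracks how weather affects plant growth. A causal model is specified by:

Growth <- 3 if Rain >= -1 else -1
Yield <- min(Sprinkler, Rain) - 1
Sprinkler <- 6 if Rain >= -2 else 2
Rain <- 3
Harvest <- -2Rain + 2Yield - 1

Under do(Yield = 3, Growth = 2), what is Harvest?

-1

The joint intervention fixes Yield = 3, Growth = 2, removing each variable's own equation.
Harvest = -2Rain + 2Yield - 1  [with Rain=3, Yield=3]  = -1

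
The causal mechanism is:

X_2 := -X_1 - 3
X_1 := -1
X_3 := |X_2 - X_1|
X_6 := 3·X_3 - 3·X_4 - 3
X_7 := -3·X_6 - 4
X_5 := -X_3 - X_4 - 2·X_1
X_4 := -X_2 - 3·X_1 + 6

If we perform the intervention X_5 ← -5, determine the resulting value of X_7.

95

Under do(X_5=-5), the mechanism X_5 := -X_3 - X_4 - 2·X_1 is discarded; X_5 is fixed at -5.
Since X_7 is not a descendant of the intervened variable, it is unaffected.
X_2 = -X_1 - 3  [with X_1=-1]  = -2
X_3 = |X_2 - X_1|  [with X_2=-2, X_1=-1]  = 1
X_4 = -X_2 - 3·X_1 + 6  [with X_2=-2, X_1=-1]  = 11
X_6 = 3·X_3 - 3·X_4 - 3  [with X_3=1, X_4=11]  = -33
X_7 = -3·X_6 - 4  [with X_6=-33]  = 95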